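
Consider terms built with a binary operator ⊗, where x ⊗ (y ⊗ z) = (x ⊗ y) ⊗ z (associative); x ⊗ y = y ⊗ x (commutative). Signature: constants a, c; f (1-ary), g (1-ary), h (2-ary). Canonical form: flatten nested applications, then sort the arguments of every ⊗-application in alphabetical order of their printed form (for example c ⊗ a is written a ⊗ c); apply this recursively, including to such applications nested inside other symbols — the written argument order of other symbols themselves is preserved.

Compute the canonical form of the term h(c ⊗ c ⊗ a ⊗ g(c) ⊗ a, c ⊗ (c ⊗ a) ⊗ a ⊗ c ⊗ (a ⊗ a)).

Answer: h(a ⊗ a ⊗ c ⊗ c ⊗ g(c), a ⊗ a ⊗ a ⊗ a ⊗ c ⊗ c ⊗ c)

Derivation:
Work inside:  c ⊗ (c ⊗ a) ⊗ a ⊗ c ⊗ (a ⊗ a)
Un-nest:  c ⊗ c ⊗ a ⊗ a ⊗ c ⊗ a ⊗ a
Sort:  a ⊗ a ⊗ a ⊗ a ⊗ c ⊗ c ⊗ c
Rebuild:  h(a ⊗ a ⊗ c ⊗ c ⊗ g(c), a ⊗ a ⊗ a ⊗ a ⊗ c ⊗ c ⊗ c)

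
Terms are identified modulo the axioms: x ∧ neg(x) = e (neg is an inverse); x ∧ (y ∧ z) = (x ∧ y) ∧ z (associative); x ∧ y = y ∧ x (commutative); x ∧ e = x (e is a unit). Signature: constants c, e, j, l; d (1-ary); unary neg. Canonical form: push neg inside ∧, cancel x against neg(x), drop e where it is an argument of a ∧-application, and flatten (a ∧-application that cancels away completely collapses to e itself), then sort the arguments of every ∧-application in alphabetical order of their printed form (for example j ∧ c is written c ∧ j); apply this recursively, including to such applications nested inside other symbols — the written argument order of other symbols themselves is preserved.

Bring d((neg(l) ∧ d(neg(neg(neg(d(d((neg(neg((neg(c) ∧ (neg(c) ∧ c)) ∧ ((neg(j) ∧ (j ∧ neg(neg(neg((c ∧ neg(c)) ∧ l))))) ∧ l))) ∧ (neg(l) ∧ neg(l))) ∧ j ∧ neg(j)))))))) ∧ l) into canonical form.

Answer: d(d(neg(d(d(neg(c) ∧ neg(l) ∧ neg(l))))))

Derivation:
Work inside:  (neg(l) ∧ d(neg(neg(neg(d(d((neg(neg((neg(c) ∧ (neg(c) ∧ c)) ∧ ((neg(j) ∧ (j ∧ neg(neg(neg((c ∧ neg(c)) ∧ l))))) ∧ l))) ∧ (neg(l) ∧ neg(l))) ∧ j ∧ neg(j)))))))) ∧ l
Push neg inside:  distribute neg over ∧ and collapse double neg
Cancel:  l cancels
Combine occurrences:  d(neg(d(d(neg(c) ∧ neg(l) ∧ neg(l)))))
Put back:  d(d(neg(d(d(neg(c) ∧ neg(l) ∧ neg(l))))))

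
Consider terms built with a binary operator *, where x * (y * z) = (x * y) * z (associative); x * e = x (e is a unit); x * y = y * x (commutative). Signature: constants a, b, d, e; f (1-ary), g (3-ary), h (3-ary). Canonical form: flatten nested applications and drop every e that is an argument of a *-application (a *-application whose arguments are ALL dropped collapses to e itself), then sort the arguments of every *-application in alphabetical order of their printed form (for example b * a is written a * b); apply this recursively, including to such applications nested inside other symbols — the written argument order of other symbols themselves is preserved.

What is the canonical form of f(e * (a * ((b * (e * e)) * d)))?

Work inside:  e * (a * ((b * (e * e)) * d))
Merge nested applications:  e * a * b * e * e * d
Unit:  drop e (×3)
Order the arguments:  a * b * d
Reassemble:  f(a * b * d)

Answer: f(a * b * d)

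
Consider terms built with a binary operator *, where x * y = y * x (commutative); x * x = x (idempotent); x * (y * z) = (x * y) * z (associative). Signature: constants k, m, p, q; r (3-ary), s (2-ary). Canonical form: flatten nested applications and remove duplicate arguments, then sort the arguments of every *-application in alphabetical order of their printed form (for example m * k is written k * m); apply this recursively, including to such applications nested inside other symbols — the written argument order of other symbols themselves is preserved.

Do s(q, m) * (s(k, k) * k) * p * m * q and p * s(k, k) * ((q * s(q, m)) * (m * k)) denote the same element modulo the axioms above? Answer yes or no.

Left:  s(q, m) * (s(k, k) * k) * p * m * q
  Flatten:  s(q, m) * s(k, k) * k * p * m * q
  Sort:  k * m * p * q * s(k, k) * s(q, m)
Right:  p * s(k, k) * ((q * s(q, m)) * (m * k))
  Flatten:  p * s(k, k) * q * s(q, m) * m * k
  Sort:  k * m * p * q * s(k, k) * s(q, m)

Answer: yes — both canonical forms are k * m * p * q * s(k, k) * s(q, m)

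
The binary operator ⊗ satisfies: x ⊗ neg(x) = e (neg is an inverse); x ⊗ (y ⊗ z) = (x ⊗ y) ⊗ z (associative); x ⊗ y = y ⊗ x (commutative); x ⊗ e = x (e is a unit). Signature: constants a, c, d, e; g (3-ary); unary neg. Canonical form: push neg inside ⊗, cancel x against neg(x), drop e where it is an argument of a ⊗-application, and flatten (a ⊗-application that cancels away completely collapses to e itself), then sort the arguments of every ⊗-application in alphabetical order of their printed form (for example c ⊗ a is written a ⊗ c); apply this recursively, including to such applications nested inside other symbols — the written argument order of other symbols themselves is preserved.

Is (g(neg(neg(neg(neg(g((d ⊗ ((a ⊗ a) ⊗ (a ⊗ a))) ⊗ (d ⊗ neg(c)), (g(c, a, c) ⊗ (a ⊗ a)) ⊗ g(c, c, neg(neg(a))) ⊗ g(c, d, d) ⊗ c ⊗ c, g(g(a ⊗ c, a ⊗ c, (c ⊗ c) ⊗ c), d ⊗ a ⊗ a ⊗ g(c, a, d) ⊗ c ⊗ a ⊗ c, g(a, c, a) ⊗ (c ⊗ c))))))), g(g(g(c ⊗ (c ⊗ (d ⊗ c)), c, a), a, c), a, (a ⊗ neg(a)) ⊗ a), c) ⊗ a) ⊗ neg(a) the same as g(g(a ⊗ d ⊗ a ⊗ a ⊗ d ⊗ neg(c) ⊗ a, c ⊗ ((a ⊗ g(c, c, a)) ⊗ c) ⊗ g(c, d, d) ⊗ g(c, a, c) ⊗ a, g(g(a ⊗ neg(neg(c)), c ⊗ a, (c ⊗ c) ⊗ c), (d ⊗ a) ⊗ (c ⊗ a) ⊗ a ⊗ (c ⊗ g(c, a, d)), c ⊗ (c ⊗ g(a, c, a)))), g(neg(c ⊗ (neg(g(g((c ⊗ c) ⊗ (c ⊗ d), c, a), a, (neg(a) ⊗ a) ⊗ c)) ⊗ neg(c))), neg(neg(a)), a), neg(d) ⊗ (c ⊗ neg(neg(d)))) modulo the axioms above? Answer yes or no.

Left:  (g(neg(neg(neg(neg(g((d ⊗ ((a ⊗ a) ⊗ (a ⊗ a))) ⊗ (d ⊗ neg(c)), (g(c, a, c) ⊗ (a ⊗ a)) ⊗ g(c, c, neg(neg(a))) ⊗ g(c, d, d) ⊗ c ⊗ c, g(g(a ⊗ c, a ⊗ c, (c ⊗ c) ⊗ c), d ⊗ a ⊗ a ⊗ g(c, a, d) ⊗ c ⊗ a ⊗ c, g(a, c, a) ⊗ (c ⊗ c))))))), g(g(g(c ⊗ (c ⊗ (d ⊗ c)), c, a), a, c), a, (a ⊗ neg(a)) ⊗ a), c) ⊗ a) ⊗ neg(a)
  Push neg inside:  distribute neg over ⊗ and collapse double neg
  Inverses cancel:  a cancels
  Collect terms:  g(g(a ⊗ a ⊗ a ⊗ a ⊗ d ⊗ d ⊗ neg(c), a ⊗ a ⊗ c ⊗ c ⊗ g(c, a, c) ⊗ g(c, c, a) ⊗ g(c, d, d), g(g(a ⊗ c, a ⊗ c, c ⊗ c ⊗ c), a ⊗ a ⊗ a ⊗ c ⊗ c ⊗ d ⊗ g(c, a, d), c ⊗ c ⊗ g(a, c, a))), g(g(g(c ⊗ c ⊗ c ⊗ d, c, a), a, c), a, a), c)
Right:  g(g(a ⊗ d ⊗ a ⊗ a ⊗ d ⊗ neg(c) ⊗ a, c ⊗ ((a ⊗ g(c, c, a)) ⊗ c) ⊗ g(c, d, d) ⊗ g(c, a, c) ⊗ a, g(g(a ⊗ neg(neg(c)), c ⊗ a, (c ⊗ c) ⊗ c), (d ⊗ a) ⊗ (c ⊗ a) ⊗ a ⊗ (c ⊗ g(c, a, d)), c ⊗ (c ⊗ g(a, c, a)))), g(neg(c ⊗ (neg(g(g((c ⊗ c) ⊗ (c ⊗ d), c, a), a, (neg(a) ⊗ a) ⊗ c)) ⊗ neg(c))), neg(neg(a)), a), neg(d) ⊗ (c ⊗ neg(neg(d))))
  Work inside:  c ⊗ (neg(g(g((c ⊗ c) ⊗ (c ⊗ d), c, a), a, (neg(a) ⊗ a) ⊗ c)) ⊗ neg(c))
  Cancel inverse pairs:  c cancels
  Combine occurrences:  neg(g(g(c ⊗ c ⊗ c ⊗ d, c, a), a, c))
  Rebuild:  g(g(a ⊗ a ⊗ a ⊗ a ⊗ d ⊗ d ⊗ neg(c), a ⊗ a ⊗ c ⊗ c ⊗ g(c, a, c) ⊗ g(c, c, a) ⊗ g(c, d, d), g(g(a ⊗ c, a ⊗ c, c ⊗ c ⊗ c), a ⊗ a ⊗ a ⊗ c ⊗ c ⊗ d ⊗ g(c, a, d), c ⊗ c ⊗ g(a, c, a))), g(g(g(c ⊗ c ⊗ c ⊗ d, c, a), a, c), a, a), c)

Answer: yes — both canonical forms are g(g(a ⊗ a ⊗ a ⊗ a ⊗ d ⊗ d ⊗ neg(c), a ⊗ a ⊗ c ⊗ c ⊗ g(c, a, c) ⊗ g(c, c, a) ⊗ g(c, d, d), g(g(a ⊗ c, a ⊗ c, c ⊗ c ⊗ c), a ⊗ a ⊗ a ⊗ c ⊗ c ⊗ d ⊗ g(c, a, d), c ⊗ c ⊗ g(a, c, a))), g(g(g(c ⊗ c ⊗ c ⊗ d, c, a), a, c), a, a), c)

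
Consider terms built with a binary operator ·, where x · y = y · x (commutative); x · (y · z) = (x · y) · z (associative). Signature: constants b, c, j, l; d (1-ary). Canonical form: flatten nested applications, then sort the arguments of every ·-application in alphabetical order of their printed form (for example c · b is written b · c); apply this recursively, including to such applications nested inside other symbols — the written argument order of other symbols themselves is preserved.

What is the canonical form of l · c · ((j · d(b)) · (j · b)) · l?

Answer: b · c · d(b) · j · j · l · l

Derivation:
Merge nested applications:  l · c · j · d(b) · j · b · l
Sort:  b · c · d(b) · j · j · l · l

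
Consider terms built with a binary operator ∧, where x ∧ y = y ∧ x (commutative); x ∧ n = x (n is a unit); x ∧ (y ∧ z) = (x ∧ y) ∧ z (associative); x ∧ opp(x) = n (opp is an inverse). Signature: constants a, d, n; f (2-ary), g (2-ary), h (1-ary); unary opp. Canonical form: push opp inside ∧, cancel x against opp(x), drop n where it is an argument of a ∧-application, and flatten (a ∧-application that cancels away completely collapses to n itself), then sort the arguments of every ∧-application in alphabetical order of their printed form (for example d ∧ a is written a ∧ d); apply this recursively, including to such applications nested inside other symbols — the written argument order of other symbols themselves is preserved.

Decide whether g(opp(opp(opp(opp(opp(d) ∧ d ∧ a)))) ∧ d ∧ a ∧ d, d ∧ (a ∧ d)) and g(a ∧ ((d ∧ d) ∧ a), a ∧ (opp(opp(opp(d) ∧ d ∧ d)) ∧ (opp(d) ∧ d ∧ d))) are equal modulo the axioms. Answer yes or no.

Left:  g(opp(opp(opp(opp(opp(d) ∧ d ∧ a)))) ∧ d ∧ a ∧ d, d ∧ (a ∧ d))
  Focus inside:  opp(opp(opp(opp(opp(d) ∧ d ∧ a)))) ∧ d ∧ a ∧ d
  Push opp inside:  distribute opp over ∧ and collapse double opp
  Collect terms:  d ∧ d ∧ a ∧ a
  Sort:  a ∧ a ∧ d ∧ d
  Put back:  g(a ∧ a ∧ d ∧ d, a ∧ d ∧ d)
Right:  g(a ∧ ((d ∧ d) ∧ a), a ∧ (opp(opp(opp(d) ∧ d ∧ d)) ∧ (opp(d) ∧ d ∧ d)))
  Focus inside:  a ∧ (opp(opp(opp(d) ∧ d ∧ d)) ∧ (opp(d) ∧ d ∧ d))
  Push opp inside:  distribute opp over ∧ and collapse double opp
  Combine occurrences:  a ∧ d ∧ d
  Reassemble:  g(a ∧ a ∧ d ∧ d, a ∧ d ∧ d)

Answer: yes — both canonical forms are g(a ∧ a ∧ d ∧ d, a ∧ d ∧ d)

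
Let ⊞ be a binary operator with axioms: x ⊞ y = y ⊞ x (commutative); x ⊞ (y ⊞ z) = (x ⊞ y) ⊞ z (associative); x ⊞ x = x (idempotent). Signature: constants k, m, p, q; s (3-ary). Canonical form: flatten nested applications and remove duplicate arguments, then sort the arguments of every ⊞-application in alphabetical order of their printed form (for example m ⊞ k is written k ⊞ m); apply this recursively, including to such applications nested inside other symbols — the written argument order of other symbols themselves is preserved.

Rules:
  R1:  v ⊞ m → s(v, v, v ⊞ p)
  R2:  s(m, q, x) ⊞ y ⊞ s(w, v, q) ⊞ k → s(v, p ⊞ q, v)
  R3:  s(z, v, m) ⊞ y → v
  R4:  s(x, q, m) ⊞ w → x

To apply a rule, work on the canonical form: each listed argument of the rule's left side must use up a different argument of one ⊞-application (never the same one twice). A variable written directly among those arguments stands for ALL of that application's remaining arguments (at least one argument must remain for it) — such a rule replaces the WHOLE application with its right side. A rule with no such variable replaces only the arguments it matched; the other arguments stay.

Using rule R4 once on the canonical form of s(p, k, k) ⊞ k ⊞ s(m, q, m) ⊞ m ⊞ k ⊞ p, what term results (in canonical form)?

Canonical form:  k ⊞ m ⊞ p ⊞ s(m, q, m) ⊞ s(p, k, k)
Match R4:  consume s(m, q, m);  w := k ⊞ m ⊞ p ⊞ s(p, k, k), x := m
The variable takes the whole remainder — replace the entire application.
Result:  m

Answer: m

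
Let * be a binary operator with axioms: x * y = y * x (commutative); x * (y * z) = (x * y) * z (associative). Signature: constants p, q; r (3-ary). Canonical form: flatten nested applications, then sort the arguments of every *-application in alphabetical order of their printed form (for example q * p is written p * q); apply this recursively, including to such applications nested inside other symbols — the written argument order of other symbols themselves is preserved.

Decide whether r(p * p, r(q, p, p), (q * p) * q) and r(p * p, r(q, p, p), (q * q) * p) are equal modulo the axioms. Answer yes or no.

Answer: yes — both canonical forms are r(p * p, r(q, p, p), p * q * q)

Derivation:
Left:  r(p * p, r(q, p, p), (q * p) * q)
  Focus inside:  (q * p) * q
  Un-nest:  q * p * q
  Sort:  p * q * q
  Rebuild:  r(p * p, r(q, p, p), p * q * q)
Right:  r(p * p, r(q, p, p), (q * q) * p)
  Work inside:  (q * q) * p
  Merge nested applications:  q * q * p
  Sort:  p * q * q
  Put back:  r(p * p, r(q, p, p), p * q * q)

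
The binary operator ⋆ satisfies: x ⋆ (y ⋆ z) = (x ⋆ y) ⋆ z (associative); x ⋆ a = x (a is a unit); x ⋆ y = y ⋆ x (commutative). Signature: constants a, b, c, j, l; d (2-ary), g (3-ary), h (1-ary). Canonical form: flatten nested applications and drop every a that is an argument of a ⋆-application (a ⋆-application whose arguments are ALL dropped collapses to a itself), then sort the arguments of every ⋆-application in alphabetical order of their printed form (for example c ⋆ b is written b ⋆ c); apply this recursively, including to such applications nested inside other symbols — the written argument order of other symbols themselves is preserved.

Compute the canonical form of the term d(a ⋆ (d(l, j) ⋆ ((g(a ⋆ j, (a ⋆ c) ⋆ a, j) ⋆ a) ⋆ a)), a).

Work inside:  a ⋆ (d(l, j) ⋆ ((g(a ⋆ j, (a ⋆ c) ⋆ a, j) ⋆ a) ⋆ a))
Flatten:  a ⋆ d(l, j) ⋆ g(a ⋆ j, (a ⋆ c) ⋆ a, j) ⋆ a ⋆ a
Simplify inside:  g(a ⋆ j, (a ⋆ c) ⋆ a, j)  →  g(j, c, j)
Unit:  drop a (×3)
Sort:  d(l, j) ⋆ g(j, c, j)
Put back:  d(d(l, j) ⋆ g(j, c, j), a)

Answer: d(d(l, j) ⋆ g(j, c, j), a)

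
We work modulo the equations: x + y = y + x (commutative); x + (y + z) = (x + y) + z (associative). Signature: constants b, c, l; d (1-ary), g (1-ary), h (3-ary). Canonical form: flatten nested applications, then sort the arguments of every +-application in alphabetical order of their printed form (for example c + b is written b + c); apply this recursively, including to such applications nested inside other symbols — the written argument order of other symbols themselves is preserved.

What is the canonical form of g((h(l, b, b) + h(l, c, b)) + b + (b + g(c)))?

Descend into:  (h(l, b, b) + h(l, c, b)) + b + (b + g(c))
Flatten:  h(l, b, b) + h(l, c, b) + b + b + g(c)
Order the arguments:  b + b + g(c) + h(l, b, b) + h(l, c, b)
Put back:  g(b + b + g(c) + h(l, b, b) + h(l, c, b))

Answer: g(b + b + g(c) + h(l, b, b) + h(l, c, b))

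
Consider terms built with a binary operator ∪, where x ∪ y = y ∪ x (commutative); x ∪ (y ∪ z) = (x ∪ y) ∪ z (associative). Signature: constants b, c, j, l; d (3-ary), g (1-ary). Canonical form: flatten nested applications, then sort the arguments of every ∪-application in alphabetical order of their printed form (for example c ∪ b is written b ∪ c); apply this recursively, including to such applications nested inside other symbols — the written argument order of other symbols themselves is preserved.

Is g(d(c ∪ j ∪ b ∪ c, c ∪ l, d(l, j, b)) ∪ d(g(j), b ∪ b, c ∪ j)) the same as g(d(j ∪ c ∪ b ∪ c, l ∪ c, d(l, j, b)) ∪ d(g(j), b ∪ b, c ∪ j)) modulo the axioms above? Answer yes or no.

Answer: yes — both canonical forms are g(d(b ∪ c ∪ c ∪ j, c ∪ l, d(l, j, b)) ∪ d(g(j), b ∪ b, c ∪ j))

Derivation:
Left:  g(d(c ∪ j ∪ b ∪ c, c ∪ l, d(l, j, b)) ∪ d(g(j), b ∪ b, c ∪ j))
  Descend into:  d(c ∪ j ∪ b ∪ c, c ∪ l, d(l, j, b)) ∪ d(g(j), b ∪ b, c ∪ j)
  Inside:  d(c ∪ j ∪ b ∪ c, c ∪ l, d(l, j, b))  →  d(b ∪ c ∪ c ∪ j, c ∪ l, d(l, j, b))
  Order the arguments:  d(b ∪ c ∪ c ∪ j, c ∪ l, d(l, j, b)) ∪ d(g(j), b ∪ b, c ∪ j)
  Put back:  g(d(b ∪ c ∪ c ∪ j, c ∪ l, d(l, j, b)) ∪ d(g(j), b ∪ b, c ∪ j))
Right:  g(d(j ∪ c ∪ b ∪ c, l ∪ c, d(l, j, b)) ∪ d(g(j), b ∪ b, c ∪ j))
  Work inside:  d(j ∪ c ∪ b ∪ c, l ∪ c, d(l, j, b)) ∪ d(g(j), b ∪ b, c ∪ j)
  Inside:  d(j ∪ c ∪ b ∪ c, l ∪ c, d(l, j, b))  →  d(b ∪ c ∪ c ∪ j, c ∪ l, d(l, j, b))
  Order the arguments:  d(b ∪ c ∪ c ∪ j, c ∪ l, d(l, j, b)) ∪ d(g(j), b ∪ b, c ∪ j)
  Put back:  g(d(b ∪ c ∪ c ∪ j, c ∪ l, d(l, j, b)) ∪ d(g(j), b ∪ b, c ∪ j))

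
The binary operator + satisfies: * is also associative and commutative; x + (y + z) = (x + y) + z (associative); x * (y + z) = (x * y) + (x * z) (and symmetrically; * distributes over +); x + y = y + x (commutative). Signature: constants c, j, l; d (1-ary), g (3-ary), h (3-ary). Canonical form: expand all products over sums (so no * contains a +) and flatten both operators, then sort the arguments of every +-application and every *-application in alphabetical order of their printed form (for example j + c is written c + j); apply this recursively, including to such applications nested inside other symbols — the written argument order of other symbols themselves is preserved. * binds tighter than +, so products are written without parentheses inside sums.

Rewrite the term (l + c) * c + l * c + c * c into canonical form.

Answer: c * c + c * c + c * l + c * l

Derivation:
Expand:  c * l + c * c + c * l + c * c
Sort:  c * c + c * c + c * l + c * l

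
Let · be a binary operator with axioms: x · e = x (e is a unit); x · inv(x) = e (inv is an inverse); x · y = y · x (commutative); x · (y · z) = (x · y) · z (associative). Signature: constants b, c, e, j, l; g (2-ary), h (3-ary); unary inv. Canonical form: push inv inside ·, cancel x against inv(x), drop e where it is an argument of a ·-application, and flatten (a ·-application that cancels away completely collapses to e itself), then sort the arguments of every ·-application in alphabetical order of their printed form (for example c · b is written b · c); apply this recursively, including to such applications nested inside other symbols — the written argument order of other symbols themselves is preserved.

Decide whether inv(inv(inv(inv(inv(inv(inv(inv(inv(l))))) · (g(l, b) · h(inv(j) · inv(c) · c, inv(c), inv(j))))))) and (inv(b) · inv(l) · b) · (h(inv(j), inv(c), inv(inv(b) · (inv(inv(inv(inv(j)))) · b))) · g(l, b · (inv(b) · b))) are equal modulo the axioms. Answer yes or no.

Answer: yes — both canonical forms are g(l, b) · h(inv(j), inv(c), inv(j)) · inv(l)

Derivation:
Left:  inv(inv(inv(inv(inv(inv(inv(inv(inv(l))))) · (g(l, b) · h(inv(j) · inv(c) · c, inv(c), inv(j)))))))
  Push inv inside:  distribute inv over · and collapse double inv
  Collect:  inv(l) · g(l, b) · h(inv(j), inv(c), inv(j))
  Sort arguments:  g(l, b) · h(inv(j), inv(c), inv(j)) · inv(l)
Right:  (inv(b) · inv(l) · b) · (h(inv(j), inv(c), inv(inv(b) · (inv(inv(inv(inv(j)))) · b))) · g(l, b · (inv(b) · b)))
  Push inv inside:  distribute inv over · and collapse double inv
  Cancel inverse pairs:  b cancels
  Collect:  inv(l) · h(inv(j), inv(c), inv(j)) · g(l, b)
  Order the arguments:  g(l, b) · h(inv(j), inv(c), inv(j)) · inv(l)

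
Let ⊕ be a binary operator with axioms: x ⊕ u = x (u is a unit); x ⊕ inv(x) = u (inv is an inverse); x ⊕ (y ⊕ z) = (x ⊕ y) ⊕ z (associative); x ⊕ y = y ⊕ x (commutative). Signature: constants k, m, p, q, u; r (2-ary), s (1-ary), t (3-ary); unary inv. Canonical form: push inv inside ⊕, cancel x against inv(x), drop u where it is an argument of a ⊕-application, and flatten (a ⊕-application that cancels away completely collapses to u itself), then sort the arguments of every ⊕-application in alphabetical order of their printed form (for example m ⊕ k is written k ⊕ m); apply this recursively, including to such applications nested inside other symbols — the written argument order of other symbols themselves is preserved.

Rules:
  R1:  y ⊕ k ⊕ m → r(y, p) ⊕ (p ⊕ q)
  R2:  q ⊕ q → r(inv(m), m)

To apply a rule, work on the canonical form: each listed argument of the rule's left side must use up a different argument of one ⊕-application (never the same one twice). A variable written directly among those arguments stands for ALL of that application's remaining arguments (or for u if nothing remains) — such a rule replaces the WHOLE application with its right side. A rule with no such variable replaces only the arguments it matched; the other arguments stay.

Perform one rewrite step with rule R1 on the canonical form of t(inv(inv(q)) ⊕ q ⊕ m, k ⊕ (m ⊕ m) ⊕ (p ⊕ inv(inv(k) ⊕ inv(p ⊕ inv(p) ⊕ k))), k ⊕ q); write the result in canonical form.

Answer: t(m ⊕ q ⊕ q, p ⊕ q ⊕ r(k ⊕ k ⊕ m ⊕ p, p), k ⊕ q)

Derivation:
Canonical form:  t(m ⊕ q ⊕ q, k ⊕ k ⊕ k ⊕ m ⊕ m ⊕ p, k ⊕ q)
Apply R1:  consuming k, m;  y := k ⊕ k ⊕ m ⊕ p
The extension variable absorbs all remaining arguments, so the whole application is rewritten.
Giving:  t(m ⊕ q ⊕ q, p ⊕ q ⊕ r(k ⊕ k ⊕ m ⊕ p, p), k ⊕ q)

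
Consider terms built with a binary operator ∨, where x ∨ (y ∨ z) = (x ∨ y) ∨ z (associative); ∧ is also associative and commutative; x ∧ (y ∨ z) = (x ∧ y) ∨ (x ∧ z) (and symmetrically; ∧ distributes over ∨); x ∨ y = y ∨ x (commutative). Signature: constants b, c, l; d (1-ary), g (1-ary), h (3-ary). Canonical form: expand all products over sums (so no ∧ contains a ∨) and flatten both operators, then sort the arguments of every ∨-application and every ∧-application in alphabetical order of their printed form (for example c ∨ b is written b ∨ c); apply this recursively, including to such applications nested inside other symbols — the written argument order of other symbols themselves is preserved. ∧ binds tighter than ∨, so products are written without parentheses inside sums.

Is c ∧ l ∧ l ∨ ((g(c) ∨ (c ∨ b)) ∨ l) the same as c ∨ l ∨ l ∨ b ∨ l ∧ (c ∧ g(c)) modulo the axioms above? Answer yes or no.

Answer: no — b ∨ c ∨ c ∧ l ∧ l ∨ g(c) ∨ l vs b ∨ c ∨ c ∧ g(c) ∧ l ∨ l ∨ l

Derivation:
Left:  c ∧ l ∧ l ∨ ((g(c) ∨ (c ∨ b)) ∨ l)
  Merge nested applications:  c ∧ l ∧ l ∨ g(c) ∨ c ∨ b ∨ l
  Order the arguments:  b ∨ c ∨ c ∧ l ∧ l ∨ g(c) ∨ l
Right:  c ∨ l ∨ l ∨ b ∨ l ∧ (c ∧ g(c))
  Flatten:  c ∨ l ∨ l ∨ b ∨ c ∧ g(c) ∧ l
  Order the arguments:  b ∨ c ∨ c ∧ g(c) ∧ l ∨ l ∨ l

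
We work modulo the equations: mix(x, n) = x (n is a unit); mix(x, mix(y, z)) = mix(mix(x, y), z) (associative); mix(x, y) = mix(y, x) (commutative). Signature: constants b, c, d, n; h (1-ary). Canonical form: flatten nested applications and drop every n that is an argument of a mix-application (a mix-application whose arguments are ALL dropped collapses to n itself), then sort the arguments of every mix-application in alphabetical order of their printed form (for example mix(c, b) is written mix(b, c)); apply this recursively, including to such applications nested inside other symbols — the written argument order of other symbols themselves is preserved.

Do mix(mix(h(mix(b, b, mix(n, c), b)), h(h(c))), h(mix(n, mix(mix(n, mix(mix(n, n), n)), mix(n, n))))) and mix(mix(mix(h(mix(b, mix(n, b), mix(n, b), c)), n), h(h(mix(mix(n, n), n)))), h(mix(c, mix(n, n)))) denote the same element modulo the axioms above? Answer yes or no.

Left:  mix(mix(h(mix(b, b, mix(n, c), b)), h(h(c))), h(mix(n, mix(mix(n, mix(mix(n, n), n)), mix(n, n)))))
  Un-nest:  mix(h(mix(b, b, mix(n, c), b)), h(h(c)), h(mix(n, mix(mix(n, mix(mix(n, n), n)), mix(n, n)))))
  Simplify inside:  h(mix(b, b, mix(n, c), b))  →  h(mix(b, b, b, c))
  Canonicalize subterm:  h(mix(n, mix(mix(n, mix(mix(n, n), n)), mix(n, n))))  →  h(n)
  Order the arguments:  mix(h(h(c)), h(mix(b, b, b, c)), h(n))
Right:  mix(mix(mix(h(mix(b, mix(n, b), mix(n, b), c)), n), h(h(mix(mix(n, n), n)))), h(mix(c, mix(n, n))))
  Merge nested applications:  mix(h(mix(b, mix(n, b), mix(n, b), c)), n, h(h(mix(mix(n, n), n))), h(mix(c, mix(n, n))))
  Canonicalize subterm:  h(mix(b, mix(n, b), mix(n, b), c))  →  h(mix(b, b, b, c))
  Inside:  h(h(mix(mix(n, n), n)))  →  h(h(n))
  Inside:  h(mix(c, mix(n, n)))  →  h(c)
  Units out:  drop n
  Sort arguments:  mix(h(c), h(h(n)), h(mix(b, b, b, c)))

Answer: no — mix(h(h(c)), h(mix(b, b, b, c)), h(n)) vs mix(h(c), h(h(n)), h(mix(b, b, b, c)))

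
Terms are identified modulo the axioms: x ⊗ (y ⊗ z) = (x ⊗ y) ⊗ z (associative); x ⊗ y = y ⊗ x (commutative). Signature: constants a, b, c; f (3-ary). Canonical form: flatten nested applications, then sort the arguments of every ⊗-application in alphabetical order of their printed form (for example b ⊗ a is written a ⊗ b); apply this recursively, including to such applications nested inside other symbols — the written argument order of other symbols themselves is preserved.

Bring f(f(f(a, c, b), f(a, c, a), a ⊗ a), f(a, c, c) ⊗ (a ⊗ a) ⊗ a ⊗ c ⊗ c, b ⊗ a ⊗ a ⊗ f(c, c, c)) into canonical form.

Work inside:  f(a, c, c) ⊗ (a ⊗ a) ⊗ a ⊗ c ⊗ c
Flatten:  f(a, c, c) ⊗ a ⊗ a ⊗ a ⊗ c ⊗ c
Sort arguments:  a ⊗ a ⊗ a ⊗ c ⊗ c ⊗ f(a, c, c)
Reassemble:  f(f(f(a, c, b), f(a, c, a), a ⊗ a), a ⊗ a ⊗ a ⊗ c ⊗ c ⊗ f(a, c, c), a ⊗ a ⊗ b ⊗ f(c, c, c))

Answer: f(f(f(a, c, b), f(a, c, a), a ⊗ a), a ⊗ a ⊗ a ⊗ c ⊗ c ⊗ f(a, c, c), a ⊗ a ⊗ b ⊗ f(c, c, c))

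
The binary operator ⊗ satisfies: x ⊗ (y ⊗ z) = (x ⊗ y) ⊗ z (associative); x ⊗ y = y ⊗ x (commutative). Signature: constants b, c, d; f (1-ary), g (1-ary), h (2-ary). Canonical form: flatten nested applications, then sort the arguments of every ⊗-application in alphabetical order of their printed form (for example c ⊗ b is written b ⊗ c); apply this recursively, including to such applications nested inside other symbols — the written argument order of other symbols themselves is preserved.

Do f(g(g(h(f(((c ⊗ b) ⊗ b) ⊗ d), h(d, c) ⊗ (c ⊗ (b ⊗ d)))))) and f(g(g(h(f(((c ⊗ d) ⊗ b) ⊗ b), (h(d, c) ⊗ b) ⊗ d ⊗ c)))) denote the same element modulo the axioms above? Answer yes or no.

Answer: yes — both canonical forms are f(g(g(h(f(b ⊗ b ⊗ c ⊗ d), b ⊗ c ⊗ d ⊗ h(d, c)))))

Derivation:
Left:  f(g(g(h(f(((c ⊗ b) ⊗ b) ⊗ d), h(d, c) ⊗ (c ⊗ (b ⊗ d))))))
  Descend into:  h(d, c) ⊗ (c ⊗ (b ⊗ d))
  Un-nest:  h(d, c) ⊗ c ⊗ b ⊗ d
  Sort:  b ⊗ c ⊗ d ⊗ h(d, c)
  Reassemble:  f(g(g(h(f(b ⊗ b ⊗ c ⊗ d), b ⊗ c ⊗ d ⊗ h(d, c)))))
Right:  f(g(g(h(f(((c ⊗ d) ⊗ b) ⊗ b), (h(d, c) ⊗ b) ⊗ d ⊗ c))))
  Descend into:  (h(d, c) ⊗ b) ⊗ d ⊗ c
  Flatten:  h(d, c) ⊗ b ⊗ d ⊗ c
  Sort arguments:  b ⊗ c ⊗ d ⊗ h(d, c)
  Rebuild:  f(g(g(h(f(b ⊗ b ⊗ c ⊗ d), b ⊗ c ⊗ d ⊗ h(d, c)))))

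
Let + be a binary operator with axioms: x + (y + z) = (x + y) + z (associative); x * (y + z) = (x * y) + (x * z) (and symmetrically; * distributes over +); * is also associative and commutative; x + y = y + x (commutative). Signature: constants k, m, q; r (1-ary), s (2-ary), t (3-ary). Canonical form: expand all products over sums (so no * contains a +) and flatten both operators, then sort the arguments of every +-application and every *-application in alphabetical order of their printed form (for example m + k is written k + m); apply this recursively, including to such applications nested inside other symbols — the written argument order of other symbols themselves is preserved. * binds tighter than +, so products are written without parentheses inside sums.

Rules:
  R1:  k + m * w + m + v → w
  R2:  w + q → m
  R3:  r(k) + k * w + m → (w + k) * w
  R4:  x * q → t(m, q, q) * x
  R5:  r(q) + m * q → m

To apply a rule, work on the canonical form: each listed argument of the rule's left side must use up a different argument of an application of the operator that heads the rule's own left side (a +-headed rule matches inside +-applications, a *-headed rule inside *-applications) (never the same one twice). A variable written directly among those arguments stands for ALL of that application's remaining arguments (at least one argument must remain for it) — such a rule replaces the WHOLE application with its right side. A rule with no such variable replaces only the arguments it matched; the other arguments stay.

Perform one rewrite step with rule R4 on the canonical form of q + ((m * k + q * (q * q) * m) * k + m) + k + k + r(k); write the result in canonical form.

Answer: k + k + k * k * m + k * m * q * q * t(m, q, q) + m + q + r(k)

Derivation:
Canonical form:  k + k + k * k * m + k * m * q * q * q + m + q + r(k)
Apply R4:  consuming q;  x := k * m * q * q
The extension variable absorbs all remaining arguments, so the whole application is rewritten.
Result:  k + k + k * k * m + k * m * q * q * t(m, q, q) + m + q + r(k)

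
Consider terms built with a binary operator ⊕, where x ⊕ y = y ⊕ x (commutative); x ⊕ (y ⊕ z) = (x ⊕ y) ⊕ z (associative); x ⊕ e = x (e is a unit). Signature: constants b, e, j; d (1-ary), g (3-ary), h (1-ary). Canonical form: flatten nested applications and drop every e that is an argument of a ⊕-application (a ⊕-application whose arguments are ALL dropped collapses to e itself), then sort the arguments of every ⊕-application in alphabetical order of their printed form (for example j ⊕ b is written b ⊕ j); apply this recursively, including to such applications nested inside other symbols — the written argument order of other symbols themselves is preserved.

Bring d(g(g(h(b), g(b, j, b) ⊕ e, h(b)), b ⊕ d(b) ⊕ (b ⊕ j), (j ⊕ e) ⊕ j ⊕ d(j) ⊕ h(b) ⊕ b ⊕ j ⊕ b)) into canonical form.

Work inside:  (j ⊕ e) ⊕ j ⊕ d(j) ⊕ h(b) ⊕ b ⊕ j ⊕ b
Flatten:  j ⊕ e ⊕ j ⊕ d(j) ⊕ h(b) ⊕ b ⊕ j ⊕ b
Unit:  drop e
Sort:  b ⊕ b ⊕ d(j) ⊕ h(b) ⊕ j ⊕ j ⊕ j
Rebuild:  d(g(g(h(b), g(b, j, b), h(b)), b ⊕ b ⊕ d(b) ⊕ j, b ⊕ b ⊕ d(j) ⊕ h(b) ⊕ j ⊕ j ⊕ j))

Answer: d(g(g(h(b), g(b, j, b), h(b)), b ⊕ b ⊕ d(b) ⊕ j, b ⊕ b ⊕ d(j) ⊕ h(b) ⊕ j ⊕ j ⊕ j))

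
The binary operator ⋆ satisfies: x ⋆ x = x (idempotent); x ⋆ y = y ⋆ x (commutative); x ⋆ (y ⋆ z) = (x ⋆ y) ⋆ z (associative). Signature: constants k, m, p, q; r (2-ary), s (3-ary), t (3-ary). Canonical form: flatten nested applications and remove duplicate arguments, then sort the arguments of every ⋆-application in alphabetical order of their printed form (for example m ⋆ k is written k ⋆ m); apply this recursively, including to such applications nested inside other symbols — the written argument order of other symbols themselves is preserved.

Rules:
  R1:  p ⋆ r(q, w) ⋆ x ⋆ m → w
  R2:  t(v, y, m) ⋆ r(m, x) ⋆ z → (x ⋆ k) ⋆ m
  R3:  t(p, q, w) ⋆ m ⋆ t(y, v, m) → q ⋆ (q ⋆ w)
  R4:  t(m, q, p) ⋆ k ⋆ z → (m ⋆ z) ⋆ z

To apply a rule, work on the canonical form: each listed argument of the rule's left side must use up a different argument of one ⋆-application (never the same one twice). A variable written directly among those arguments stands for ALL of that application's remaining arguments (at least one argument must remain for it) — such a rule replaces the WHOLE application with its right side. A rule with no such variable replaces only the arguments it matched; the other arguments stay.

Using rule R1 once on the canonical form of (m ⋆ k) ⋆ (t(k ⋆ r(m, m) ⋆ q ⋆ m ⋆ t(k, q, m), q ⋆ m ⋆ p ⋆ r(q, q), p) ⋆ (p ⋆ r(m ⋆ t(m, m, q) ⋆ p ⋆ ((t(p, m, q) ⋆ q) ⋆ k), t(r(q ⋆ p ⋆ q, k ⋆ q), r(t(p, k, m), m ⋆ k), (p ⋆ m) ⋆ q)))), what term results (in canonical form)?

Canonical form:  k ⋆ m ⋆ p ⋆ r(k ⋆ m ⋆ p ⋆ q ⋆ t(m, m, q) ⋆ t(p, m, q), t(r(p ⋆ q, k ⋆ q), r(t(p, k, m), k ⋆ m), m ⋆ p ⋆ q)) ⋆ t(k ⋆ m ⋆ q ⋆ r(m, m) ⋆ t(k, q, m), m ⋆ p ⋆ q ⋆ r(q, q), p)
R1 matches:  uses m, p, r(q, q);  w := q, x := q
The extension variable absorbs all remaining arguments, so the whole application is rewritten.
Giving:  k ⋆ m ⋆ p ⋆ r(k ⋆ m ⋆ p ⋆ q ⋆ t(m, m, q) ⋆ t(p, m, q), t(r(p ⋆ q, k ⋆ q), r(t(p, k, m), k ⋆ m), m ⋆ p ⋆ q)) ⋆ t(k ⋆ m ⋆ q ⋆ r(m, m) ⋆ t(k, q, m), q, p)

Answer: k ⋆ m ⋆ p ⋆ r(k ⋆ m ⋆ p ⋆ q ⋆ t(m, m, q) ⋆ t(p, m, q), t(r(p ⋆ q, k ⋆ q), r(t(p, k, m), k ⋆ m), m ⋆ p ⋆ q)) ⋆ t(k ⋆ m ⋆ q ⋆ r(m, m) ⋆ t(k, q, m), q, p)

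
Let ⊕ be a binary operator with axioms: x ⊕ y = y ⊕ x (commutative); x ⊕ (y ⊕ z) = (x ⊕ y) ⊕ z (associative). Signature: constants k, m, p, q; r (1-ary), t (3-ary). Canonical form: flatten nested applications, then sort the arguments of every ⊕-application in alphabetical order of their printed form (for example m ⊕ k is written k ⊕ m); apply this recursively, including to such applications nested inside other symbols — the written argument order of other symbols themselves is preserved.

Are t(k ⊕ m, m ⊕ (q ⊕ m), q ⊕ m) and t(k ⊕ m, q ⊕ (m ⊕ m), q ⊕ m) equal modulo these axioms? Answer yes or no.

Answer: yes — both canonical forms are t(k ⊕ m, m ⊕ m ⊕ q, m ⊕ q)

Derivation:
Left:  t(k ⊕ m, m ⊕ (q ⊕ m), q ⊕ m)
  Focus inside:  m ⊕ (q ⊕ m)
  Merge nested applications:  m ⊕ q ⊕ m
  Sort arguments:  m ⊕ m ⊕ q
  Rebuild:  t(k ⊕ m, m ⊕ m ⊕ q, m ⊕ q)
Right:  t(k ⊕ m, q ⊕ (m ⊕ m), q ⊕ m)
  Work inside:  q ⊕ (m ⊕ m)
  Un-nest:  q ⊕ m ⊕ m
  Order the arguments:  m ⊕ m ⊕ q
  Rebuild:  t(k ⊕ m, m ⊕ m ⊕ q, m ⊕ q)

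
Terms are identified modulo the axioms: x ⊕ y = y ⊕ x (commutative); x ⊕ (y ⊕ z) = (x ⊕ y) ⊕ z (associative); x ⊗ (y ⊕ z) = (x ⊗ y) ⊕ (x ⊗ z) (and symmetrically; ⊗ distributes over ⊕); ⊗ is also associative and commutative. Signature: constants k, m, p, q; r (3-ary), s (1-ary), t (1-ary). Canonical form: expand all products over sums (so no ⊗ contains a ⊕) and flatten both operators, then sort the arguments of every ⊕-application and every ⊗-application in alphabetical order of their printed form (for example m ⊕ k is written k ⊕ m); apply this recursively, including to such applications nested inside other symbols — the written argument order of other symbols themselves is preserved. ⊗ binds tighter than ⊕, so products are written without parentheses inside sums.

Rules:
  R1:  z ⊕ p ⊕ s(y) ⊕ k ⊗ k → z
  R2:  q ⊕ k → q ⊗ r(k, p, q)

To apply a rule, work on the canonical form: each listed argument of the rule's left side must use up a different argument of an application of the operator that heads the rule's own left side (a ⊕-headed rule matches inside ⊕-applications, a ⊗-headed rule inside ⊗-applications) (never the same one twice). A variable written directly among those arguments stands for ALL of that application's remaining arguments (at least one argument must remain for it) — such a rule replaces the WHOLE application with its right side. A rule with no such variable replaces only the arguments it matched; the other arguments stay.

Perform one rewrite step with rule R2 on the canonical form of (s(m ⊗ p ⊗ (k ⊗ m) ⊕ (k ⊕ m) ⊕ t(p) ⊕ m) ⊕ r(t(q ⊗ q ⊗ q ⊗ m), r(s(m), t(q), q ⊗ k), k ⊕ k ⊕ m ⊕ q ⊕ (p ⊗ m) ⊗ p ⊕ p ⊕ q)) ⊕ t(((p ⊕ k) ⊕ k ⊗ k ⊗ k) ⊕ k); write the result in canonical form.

Answer: r(t(m ⊗ q ⊗ q ⊗ q), r(s(m), t(q), k ⊗ q), k ⊕ m ⊕ m ⊗ p ⊗ p ⊕ p ⊕ q ⊕ q ⊗ r(k, p, q)) ⊕ s(k ⊕ k ⊗ m ⊗ m ⊗ p ⊕ m ⊕ m ⊕ t(p)) ⊕ t(k ⊕ k ⊕ k ⊗ k ⊗ k ⊕ p)

Derivation:
Canonical form:  r(t(m ⊗ q ⊗ q ⊗ q), r(s(m), t(q), k ⊗ q), k ⊕ k ⊕ m ⊕ m ⊗ p ⊗ p ⊕ p ⊕ q ⊕ q) ⊕ s(k ⊕ k ⊗ m ⊗ m ⊗ p ⊕ m ⊕ m ⊕ t(p)) ⊕ t(k ⊕ k ⊕ k ⊗ k ⊗ k ⊕ p)
R2 matches:  uses k, q
Result:  r(t(m ⊗ q ⊗ q ⊗ q), r(s(m), t(q), k ⊗ q), k ⊕ m ⊕ m ⊗ p ⊗ p ⊕ p ⊕ q ⊕ q ⊗ r(k, p, q)) ⊕ s(k ⊕ k ⊗ m ⊗ m ⊗ p ⊕ m ⊕ m ⊕ t(p)) ⊕ t(k ⊕ k ⊕ k ⊗ k ⊗ k ⊕ p)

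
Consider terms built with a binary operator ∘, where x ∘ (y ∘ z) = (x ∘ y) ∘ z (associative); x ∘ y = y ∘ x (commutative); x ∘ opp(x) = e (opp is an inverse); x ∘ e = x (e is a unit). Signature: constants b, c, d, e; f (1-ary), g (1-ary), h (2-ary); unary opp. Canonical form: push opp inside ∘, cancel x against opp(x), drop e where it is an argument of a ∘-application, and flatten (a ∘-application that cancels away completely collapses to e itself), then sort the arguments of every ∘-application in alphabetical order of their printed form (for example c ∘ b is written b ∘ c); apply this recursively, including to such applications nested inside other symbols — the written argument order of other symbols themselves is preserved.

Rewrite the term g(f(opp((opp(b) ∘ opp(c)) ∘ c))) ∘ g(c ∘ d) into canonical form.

Answer: g(c ∘ d) ∘ g(f(b))

Derivation:
Push opp inside:  distribute opp over ∘ and collapse double opp
Collect terms:  g(f(b)) ∘ g(c ∘ d)
Sort:  g(c ∘ d) ∘ g(f(b))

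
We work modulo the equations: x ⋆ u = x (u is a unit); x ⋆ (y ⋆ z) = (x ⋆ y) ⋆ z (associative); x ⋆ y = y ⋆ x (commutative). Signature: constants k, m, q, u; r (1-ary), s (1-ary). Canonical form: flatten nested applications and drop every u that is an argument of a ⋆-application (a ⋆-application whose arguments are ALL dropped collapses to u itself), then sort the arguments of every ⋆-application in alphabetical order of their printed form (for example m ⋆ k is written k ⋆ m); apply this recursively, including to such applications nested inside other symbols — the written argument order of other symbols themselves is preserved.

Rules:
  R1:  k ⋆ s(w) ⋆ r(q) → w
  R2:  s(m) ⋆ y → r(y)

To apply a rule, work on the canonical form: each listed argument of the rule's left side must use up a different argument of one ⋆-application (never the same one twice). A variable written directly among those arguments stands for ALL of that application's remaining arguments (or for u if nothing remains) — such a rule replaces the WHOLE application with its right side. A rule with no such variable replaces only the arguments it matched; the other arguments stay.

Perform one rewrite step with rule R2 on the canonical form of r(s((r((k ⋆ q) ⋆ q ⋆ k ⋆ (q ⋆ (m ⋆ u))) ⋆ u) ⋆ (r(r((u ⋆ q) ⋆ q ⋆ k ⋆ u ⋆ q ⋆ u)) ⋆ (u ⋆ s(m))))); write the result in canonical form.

Canonical form:  r(s(r(k ⋆ k ⋆ m ⋆ q ⋆ q ⋆ q) ⋆ r(r(k ⋆ q ⋆ q ⋆ q)) ⋆ s(m)))
R2 matches:  uses s(m);  y := r(k ⋆ k ⋆ m ⋆ q ⋆ q ⋆ q) ⋆ r(r(k ⋆ q ⋆ q ⋆ q))
Every leftover argument binds to the variable; the entire application is replaced.
Result:  r(s(r(r(k ⋆ k ⋆ m ⋆ q ⋆ q ⋆ q) ⋆ r(r(k ⋆ q ⋆ q ⋆ q)))))

Answer: r(s(r(r(k ⋆ k ⋆ m ⋆ q ⋆ q ⋆ q) ⋆ r(r(k ⋆ q ⋆ q ⋆ q)))))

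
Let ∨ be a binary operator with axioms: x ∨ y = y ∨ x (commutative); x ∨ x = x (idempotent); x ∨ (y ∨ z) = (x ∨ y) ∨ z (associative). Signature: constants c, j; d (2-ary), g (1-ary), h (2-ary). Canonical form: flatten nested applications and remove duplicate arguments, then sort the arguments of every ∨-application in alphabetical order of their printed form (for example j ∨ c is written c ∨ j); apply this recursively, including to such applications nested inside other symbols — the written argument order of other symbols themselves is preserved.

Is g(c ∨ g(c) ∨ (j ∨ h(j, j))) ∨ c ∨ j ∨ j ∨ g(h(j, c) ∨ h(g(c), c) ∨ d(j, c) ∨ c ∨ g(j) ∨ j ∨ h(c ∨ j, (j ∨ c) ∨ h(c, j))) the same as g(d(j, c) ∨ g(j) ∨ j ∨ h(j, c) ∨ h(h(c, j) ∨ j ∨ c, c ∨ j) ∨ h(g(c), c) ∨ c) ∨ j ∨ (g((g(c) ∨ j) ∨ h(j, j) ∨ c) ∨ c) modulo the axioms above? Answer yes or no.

Answer: no — c ∨ g(c ∨ d(j, c) ∨ g(j) ∨ h(c ∨ j, c ∨ h(c, j) ∨ j) ∨ h(g(c), c) ∨ h(j, c) ∨ j) ∨ g(c ∨ g(c) ∨ h(j, j) ∨ j) ∨ j vs c ∨ g(c ∨ d(j, c) ∨ g(j) ∨ h(c ∨ h(c, j) ∨ j, c ∨ j) ∨ h(g(c), c) ∨ h(j, c) ∨ j) ∨ g(c ∨ g(c) ∨ h(j, j) ∨ j) ∨ j

Derivation:
Left:  g(c ∨ g(c) ∨ (j ∨ h(j, j))) ∨ c ∨ j ∨ j ∨ g(h(j, c) ∨ h(g(c), c) ∨ d(j, c) ∨ c ∨ g(j) ∨ j ∨ h(c ∨ j, (j ∨ c) ∨ h(c, j)))
  Canonicalize subterm:  g(c ∨ g(c) ∨ (j ∨ h(j, j)))  →  g(c ∨ g(c) ∨ h(j, j) ∨ j)
  Simplify inside:  g(h(j, c) ∨ h(g(c), c) ∨ d(j, c) ∨ c ∨ g(j) ∨ j ∨ h(c ∨ j, (j ∨ c) ∨ h(c, j)))  →  g(c ∨ d(j, c) ∨ g(j) ∨ h(c ∨ j, c ∨ h(c, j) ∨ j) ∨ h(g(c), c) ∨ h(j, c) ∨ j)
  Deduplicate:  drop duplicate j
  Order the arguments:  c ∨ g(c ∨ d(j, c) ∨ g(j) ∨ h(c ∨ j, c ∨ h(c, j) ∨ j) ∨ h(g(c), c) ∨ h(j, c) ∨ j) ∨ g(c ∨ g(c) ∨ h(j, j) ∨ j) ∨ j
Right:  g(d(j, c) ∨ g(j) ∨ j ∨ h(j, c) ∨ h(h(c, j) ∨ j ∨ c, c ∨ j) ∨ h(g(c), c) ∨ c) ∨ j ∨ (g((g(c) ∨ j) ∨ h(j, j) ∨ c) ∨ c)
  Merge nested applications:  g(d(j, c) ∨ g(j) ∨ j ∨ h(j, c) ∨ h(h(c, j) ∨ j ∨ c, c ∨ j) ∨ h(g(c), c) ∨ c) ∨ j ∨ g((g(c) ∨ j) ∨ h(j, j) ∨ c) ∨ c
  Inside:  g(d(j, c) ∨ g(j) ∨ j ∨ h(j, c) ∨ h(h(c, j) ∨ j ∨ c, c ∨ j) ∨ h(g(c), c) ∨ c)  →  g(c ∨ d(j, c) ∨ g(j) ∨ h(c ∨ h(c, j) ∨ j, c ∨ j) ∨ h(g(c), c) ∨ h(j, c) ∨ j)
  Inside:  g((g(c) ∨ j) ∨ h(j, j) ∨ c)  →  g(c ∨ g(c) ∨ h(j, j) ∨ j)
  Order the arguments:  c ∨ g(c ∨ d(j, c) ∨ g(j) ∨ h(c ∨ h(c, j) ∨ j, c ∨ j) ∨ h(g(c), c) ∨ h(j, c) ∨ j) ∨ g(c ∨ g(c) ∨ h(j, j) ∨ j) ∨ j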